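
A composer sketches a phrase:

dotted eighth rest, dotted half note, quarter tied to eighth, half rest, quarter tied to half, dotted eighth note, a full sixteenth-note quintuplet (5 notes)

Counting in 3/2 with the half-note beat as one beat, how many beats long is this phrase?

One half-note beat = 8 sixteenth notes.
Each duration in sixteenth notes: dotted eighth rest = 3; dotted half note = 12; quarter tied to eighth (quarter + eighth) = 6; half rest = 8; quarter tied to half (quarter + half) = 12; dotted eighth note = 3; a full sixteenth-note quintuplet (5 notes) (five quintuplet sixteenths span one quarter) = 4.
Adding: 3 + 12 + 6 + 8 + 12 + 3 + 4 = 48.
48 ÷ 8 = 6 beats.

6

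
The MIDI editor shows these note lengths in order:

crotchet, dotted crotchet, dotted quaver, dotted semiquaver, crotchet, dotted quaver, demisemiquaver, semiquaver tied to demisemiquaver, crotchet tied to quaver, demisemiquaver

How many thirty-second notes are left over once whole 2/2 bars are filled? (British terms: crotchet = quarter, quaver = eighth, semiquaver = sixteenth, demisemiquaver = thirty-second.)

28

One bar of 2/2 = 32 thirty-second notes.
Convert each value to thirty-second notes: crotchet = 8; dotted crotchet = 12; dotted quaver = 6; dotted semiquaver = 3; crotchet = 8; dotted quaver = 6; demisemiquaver = 1; semiquaver tied to demisemiquaver (semiquaver + demisemiquaver) = 3; crotchet tied to quaver (crotchet + quaver) = 12; demisemiquaver = 1.
Sum: 8 + 12 + 6 + 3 + 8 + 6 + 1 + 3 + 12 + 1 = 60.
60 ÷ 32 = 1 complete bar with 28 thirty-second notes remaining.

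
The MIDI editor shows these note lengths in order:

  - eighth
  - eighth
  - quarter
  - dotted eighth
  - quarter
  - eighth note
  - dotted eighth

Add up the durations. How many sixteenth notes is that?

20

Express everything in sixteenth notes: eighth = 2; eighth = 2; quarter = 4; dotted eighth = 3; quarter = 4; eighth note = 2; dotted eighth = 3.
Total: 2 + 2 + 4 + 3 + 4 + 2 + 3 = 20 sixteenth notes.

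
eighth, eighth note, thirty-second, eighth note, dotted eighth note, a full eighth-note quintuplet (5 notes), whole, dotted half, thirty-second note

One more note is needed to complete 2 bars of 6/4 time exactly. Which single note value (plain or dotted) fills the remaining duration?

2 bars of 6/4 = 96 thirty-second notes.
Each duration in thirty-second notes: eighth = 4; eighth note = 4; thirty-second = 1; eighth note = 4; dotted eighth note = 6; a full eighth-note quintuplet (5 notes) (five quintuplet eighths span one half) = 16; whole = 32; dotted half = 24; thirty-second note = 1.
Altogether 4 + 4 + 1 + 4 + 6 + 16 + 32 + 24 + 1 = 92.
Remaining: 96 − 92 = 4 thirty-second notes, which is a eighth note.

eighth note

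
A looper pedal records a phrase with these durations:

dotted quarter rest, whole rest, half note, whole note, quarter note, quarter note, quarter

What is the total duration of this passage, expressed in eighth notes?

29

Convert each value to eighth notes: dotted quarter rest = 3; whole rest = 8; half note = 4; whole note = 8; quarter note = 2; quarter note = 2; quarter = 2.
Adding: 3 + 8 + 4 + 8 + 2 + 2 + 2 = 29 eighth notes.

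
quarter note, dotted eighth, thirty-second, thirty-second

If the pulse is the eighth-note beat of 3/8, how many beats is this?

One eighth-note beat = 4 thirty-second notes.
In thirty-second notes: quarter note = 8; dotted eighth = 6; thirty-second = 1; thirty-second = 1.
Adding: 8 + 6 + 1 + 1 = 16.
16 ÷ 4 = 4 beats.

4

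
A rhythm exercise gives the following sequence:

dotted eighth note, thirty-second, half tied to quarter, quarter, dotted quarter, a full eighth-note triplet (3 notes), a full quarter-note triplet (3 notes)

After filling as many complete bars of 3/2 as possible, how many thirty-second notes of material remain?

One bar of 3/2 = 48 thirty-second notes.
Convert each value to thirty-second notes: dotted eighth note = 6; thirty-second = 1; half tied to quarter (half + quarter) = 24; quarter = 8; dotted quarter = 12; a full eighth-note triplet (3 notes) (three triplet eighths span one quarter) = 8; a full quarter-note triplet (3 notes) (three triplet quarters span one half) = 16.
Altogether 6 + 1 + 24 + 8 + 12 + 8 + 16 = 75.
75 ÷ 48 = 1 complete bar with 27 thirty-second notes remaining.

27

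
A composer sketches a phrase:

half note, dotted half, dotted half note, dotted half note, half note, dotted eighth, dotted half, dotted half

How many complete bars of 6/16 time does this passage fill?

13

One bar of 6/16 = 6 sixteenth notes.
Express everything in sixteenth notes: half note = 8; dotted half = 12; dotted half note = 12; dotted half note = 12; half note = 8; dotted eighth = 3; dotted half = 12; dotted half = 12.
Sum: 8 + 12 + 12 + 12 + 8 + 3 + 12 + 12 = 79.
79 ÷ 6 = 13 complete bars with 1 left over.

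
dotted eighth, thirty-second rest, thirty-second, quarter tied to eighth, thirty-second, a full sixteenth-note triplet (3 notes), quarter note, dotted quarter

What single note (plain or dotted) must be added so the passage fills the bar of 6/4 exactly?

The bar of 6/4 = 48 thirty-second notes.
Express everything in thirty-second notes: dotted eighth = 6; thirty-second rest = 1; thirty-second = 1; quarter tied to eighth (quarter + eighth) = 12; thirty-second = 1; a full sixteenth-note triplet (3 notes) (three triplet sixteenths span one eighth) = 4; quarter note = 8; dotted quarter = 12.
Altogether 6 + 1 + 1 + 12 + 1 + 4 + 8 + 12 = 45.
Remaining: 48 − 45 = 3 thirty-second notes, which is a dotted sixteenth note.

dotted sixteenth note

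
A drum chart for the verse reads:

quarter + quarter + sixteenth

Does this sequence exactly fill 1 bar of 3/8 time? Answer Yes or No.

No

One bar of 3/8 = 6 sixteenth notes.
In sixteenth notes: quarter = 4; quarter = 4; sixteenth = 1.
Adding: 4 + 4 + 1 = 9.
9 exceeds 6, so the answer is No.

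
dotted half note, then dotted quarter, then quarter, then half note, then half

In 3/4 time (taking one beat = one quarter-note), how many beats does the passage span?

One quarter-note beat = 2 eighth notes.
Convert each value to eighth notes: dotted half note = 6; dotted quarter = 3; quarter = 2; half note = 4; half = 4.
Adding: 6 + 3 + 2 + 4 + 4 = 19.
19 ÷ 2 = 9.5 beats.

9.5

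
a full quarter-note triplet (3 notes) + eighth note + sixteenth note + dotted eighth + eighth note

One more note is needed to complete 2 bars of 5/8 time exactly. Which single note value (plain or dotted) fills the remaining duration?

quarter note

2 bars of 5/8 = 20 sixteenth notes.
Each duration in sixteenth notes: a full quarter-note triplet (3 notes) (three triplet quarters span one half) = 8; eighth note = 2; sixteenth note = 1; dotted eighth = 3; eighth note = 2.
Altogether 8 + 2 + 1 + 3 + 2 = 16.
Remaining: 20 − 16 = 4 sixteenth notes, which is a quarter note.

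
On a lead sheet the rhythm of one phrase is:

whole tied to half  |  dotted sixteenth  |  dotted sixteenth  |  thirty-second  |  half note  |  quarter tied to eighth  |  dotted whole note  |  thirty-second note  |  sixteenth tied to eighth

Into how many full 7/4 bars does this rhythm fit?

2

One bar of 7/4 = 56 thirty-second notes.
Express everything in thirty-second notes: whole tied to half (whole + half) = 48; dotted sixteenth = 3; dotted sixteenth = 3; thirty-second = 1; half note = 16; quarter tied to eighth (quarter + eighth) = 12; dotted whole note = 48; thirty-second note = 1; sixteenth tied to eighth (sixteenth + eighth) = 6.
Sum: 48 + 3 + 3 + 1 + 16 + 12 + 48 + 1 + 6 = 138.
138 ÷ 56 = 2 complete bars with 26 left over.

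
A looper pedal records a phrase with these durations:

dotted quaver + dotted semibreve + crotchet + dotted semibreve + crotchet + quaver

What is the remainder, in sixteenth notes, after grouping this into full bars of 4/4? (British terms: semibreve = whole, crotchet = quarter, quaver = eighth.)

One bar of 4/4 = 16 sixteenth notes.
Each duration in sixteenth notes: dotted quaver = 3; dotted semibreve = 24; crotchet = 4; dotted semibreve = 24; crotchet = 4; quaver = 2.
Adding: 3 + 24 + 4 + 24 + 4 + 2 = 61.
61 ÷ 16 = 3 complete bars with 13 sixteenth notes remaining.

13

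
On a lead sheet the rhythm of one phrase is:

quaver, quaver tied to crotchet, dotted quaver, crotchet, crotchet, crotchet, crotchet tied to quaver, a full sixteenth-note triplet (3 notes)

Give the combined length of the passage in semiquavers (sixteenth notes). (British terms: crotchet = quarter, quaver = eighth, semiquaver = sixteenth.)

Convert each value to sixteenth notes: quaver = 2; quaver tied to crotchet (quaver + crotchet) = 6; dotted quaver = 3; crotchet = 4; crotchet = 4; crotchet = 4; crotchet tied to quaver (crotchet + quaver) = 6; a full sixteenth-note triplet (3 notes) (three triplet sixteenths span one eighth) = 2.
Total: 2 + 6 + 3 + 4 + 4 + 4 + 6 + 2 = 31 sixteenth notes.

31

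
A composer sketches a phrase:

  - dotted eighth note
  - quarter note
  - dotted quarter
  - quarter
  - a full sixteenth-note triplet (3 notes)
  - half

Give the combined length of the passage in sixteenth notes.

Express everything in sixteenth notes: dotted eighth note = 3; quarter note = 4; dotted quarter = 6; quarter = 4; a full sixteenth-note triplet (3 notes) (three triplet sixteenths span one eighth) = 2; half = 8.
Total: 3 + 4 + 6 + 4 + 2 + 8 = 27 sixteenth notes.

27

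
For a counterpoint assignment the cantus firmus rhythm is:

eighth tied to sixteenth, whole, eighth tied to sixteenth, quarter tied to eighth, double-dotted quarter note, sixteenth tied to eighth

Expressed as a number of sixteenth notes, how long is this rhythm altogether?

38

Convert each value to sixteenth notes: eighth tied to sixteenth (eighth + sixteenth) = 3; whole = 16; eighth tied to sixteenth (eighth + sixteenth) = 3; quarter tied to eighth (quarter + eighth) = 6; double-dotted quarter note = 7; sixteenth tied to eighth (sixteenth + eighth) = 3.
Altogether 3 + 16 + 3 + 6 + 7 + 3 = 38 sixteenth notes.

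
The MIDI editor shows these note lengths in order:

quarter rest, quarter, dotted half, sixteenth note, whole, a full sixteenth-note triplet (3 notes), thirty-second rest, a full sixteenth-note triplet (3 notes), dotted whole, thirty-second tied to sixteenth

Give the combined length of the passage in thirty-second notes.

Convert each value to thirty-second notes: quarter rest = 8; quarter = 8; dotted half = 24; sixteenth note = 2; whole = 32; a full sixteenth-note triplet (3 notes) (three triplet sixteenths span one eighth) = 4; thirty-second rest = 1; a full sixteenth-note triplet (3 notes) (three triplet sixteenths span one eighth) = 4; dotted whole = 48; thirty-second tied to sixteenth (thirty-second + sixteenth) = 3.
Total: 8 + 8 + 24 + 2 + 32 + 4 + 1 + 4 + 48 + 3 = 134 thirty-second notes.

134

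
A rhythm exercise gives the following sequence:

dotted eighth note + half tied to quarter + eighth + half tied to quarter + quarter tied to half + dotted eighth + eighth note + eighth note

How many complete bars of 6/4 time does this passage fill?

2

One bar of 6/4 = 24 sixteenth notes.
Convert each value to sixteenth notes: dotted eighth note = 3; half tied to quarter (half + quarter) = 12; eighth = 2; half tied to quarter (half + quarter) = 12; quarter tied to half (quarter + half) = 12; dotted eighth = 3; eighth note = 2; eighth note = 2.
Altogether 3 + 12 + 2 + 12 + 12 + 3 + 2 + 2 = 48.
48 ÷ 24 = 2 complete bars with 0 left over.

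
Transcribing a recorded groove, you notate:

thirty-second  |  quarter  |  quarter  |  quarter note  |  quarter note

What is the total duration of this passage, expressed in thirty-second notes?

33

Express everything in thirty-second notes: thirty-second = 1; quarter = 8; quarter = 8; quarter note = 8; quarter note = 8.
Sum: 1 + 8 + 8 + 8 + 8 = 33 thirty-second notes.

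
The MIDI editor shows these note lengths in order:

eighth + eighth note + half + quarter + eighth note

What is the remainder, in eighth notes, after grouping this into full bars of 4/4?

1

One bar of 4/4 = 8 eighth notes.
Working in eighth notes: eighth = 1; eighth note = 1; half = 4; quarter = 2; eighth note = 1.
Sum: 1 + 1 + 4 + 2 + 1 = 9.
9 ÷ 8 = 1 complete bar with 1 eighth note remaining.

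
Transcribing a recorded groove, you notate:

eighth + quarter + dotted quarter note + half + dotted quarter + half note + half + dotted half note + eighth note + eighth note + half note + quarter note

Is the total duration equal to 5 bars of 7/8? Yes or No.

Yes

One bar of 7/8 = 7 eighth notes, so 5 bars = 35.
Working in eighth notes: eighth = 1; quarter = 2; dotted quarter note = 3; half = 4; dotted quarter = 3; half note = 4; half = 4; dotted half note = 6; eighth note = 1; eighth note = 1; half note = 4; quarter note = 2.
Adding: 1 + 2 + 3 + 4 + 3 + 4 + 4 + 6 + 1 + 1 + 4 + 2 = 35.
35 equals 35, so the answer is Yes.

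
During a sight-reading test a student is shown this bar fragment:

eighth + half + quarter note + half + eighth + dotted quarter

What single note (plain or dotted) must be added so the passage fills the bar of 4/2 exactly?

The bar of 4/2 = 16 eighth notes.
Each duration in eighth notes: eighth = 1; half = 4; quarter note = 2; half = 4; eighth = 1; dotted quarter = 3.
Adding: 1 + 4 + 2 + 4 + 1 + 3 = 15.
Remaining: 16 − 15 = 1 eighth note, which is a eighth note.

eighth note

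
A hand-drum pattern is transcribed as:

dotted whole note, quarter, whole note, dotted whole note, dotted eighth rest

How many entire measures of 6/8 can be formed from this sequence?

5

One bar of 6/8 = 12 sixteenth notes.
Working in sixteenth notes: dotted whole note = 24; quarter = 4; whole note = 16; dotted whole note = 24; dotted eighth rest = 3.
Adding: 24 + 4 + 16 + 24 + 3 = 71.
71 ÷ 12 = 5 complete bars with 11 left over.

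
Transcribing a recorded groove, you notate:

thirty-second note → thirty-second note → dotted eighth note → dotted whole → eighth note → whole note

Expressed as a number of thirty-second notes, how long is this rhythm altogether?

Express everything in thirty-second notes: thirty-second note = 1; thirty-second note = 1; dotted eighth note = 6; dotted whole = 48; eighth note = 4; whole note = 32.
Altogether 1 + 1 + 6 + 48 + 4 + 32 = 92 thirty-second notes.

92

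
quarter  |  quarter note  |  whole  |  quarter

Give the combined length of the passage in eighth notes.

Each duration in eighth notes: quarter = 2; quarter note = 2; whole = 8; quarter = 2.
Adding: 2 + 2 + 8 + 2 = 14 eighth notes.

14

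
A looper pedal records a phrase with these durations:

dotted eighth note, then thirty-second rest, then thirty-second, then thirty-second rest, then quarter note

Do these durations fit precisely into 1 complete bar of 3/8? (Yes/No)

No

One bar of 3/8 = 12 thirty-second notes.
Each duration in thirty-second notes: dotted eighth note = 6; thirty-second rest = 1; thirty-second = 1; thirty-second rest = 1; quarter note = 8.
Sum: 6 + 1 + 1 + 1 + 8 = 17.
17 exceeds 12, so the answer is No.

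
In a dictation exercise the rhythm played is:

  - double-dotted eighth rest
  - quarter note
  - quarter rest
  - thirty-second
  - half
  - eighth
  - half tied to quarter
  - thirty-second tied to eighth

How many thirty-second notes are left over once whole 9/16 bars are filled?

1

One bar of 9/16 = 18 thirty-second notes.
Each duration in thirty-second notes: double-dotted eighth rest = 7; quarter note = 8; quarter rest = 8; thirty-second = 1; half = 16; eighth = 4; half tied to quarter (half + quarter) = 24; thirty-second tied to eighth (thirty-second + eighth) = 5.
Sum: 7 + 8 + 8 + 1 + 16 + 4 + 24 + 5 = 73.
73 ÷ 18 = 4 complete bars with 1 thirty-second note remaining.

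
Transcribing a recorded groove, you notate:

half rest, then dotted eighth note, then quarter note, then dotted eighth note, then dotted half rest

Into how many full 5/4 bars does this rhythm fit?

One bar of 5/4 = 20 sixteenth notes.
Working in sixteenth notes: half rest = 8; dotted eighth note = 3; quarter note = 4; dotted eighth note = 3; dotted half rest = 12.
Sum: 8 + 3 + 4 + 3 + 12 = 30.
30 ÷ 20 = 1 complete bar with 10 left over.

1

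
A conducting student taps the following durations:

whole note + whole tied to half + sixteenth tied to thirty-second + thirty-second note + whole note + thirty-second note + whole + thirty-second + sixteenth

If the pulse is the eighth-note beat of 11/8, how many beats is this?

One eighth-note beat = 4 thirty-second notes.
Convert each value to thirty-second notes: whole note = 32; whole tied to half (whole + half) = 48; sixteenth tied to thirty-second (sixteenth + thirty-second) = 3; thirty-second note = 1; whole note = 32; thirty-second note = 1; whole = 32; thirty-second = 1; sixteenth = 2.
Sum: 32 + 48 + 3 + 1 + 32 + 1 + 32 + 1 + 2 = 152.
152 ÷ 4 = 38 beats.

38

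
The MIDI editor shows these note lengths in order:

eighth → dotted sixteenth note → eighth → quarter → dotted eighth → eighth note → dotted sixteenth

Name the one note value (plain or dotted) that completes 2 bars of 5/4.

2 bars of 5/4 = 80 thirty-second notes.
In thirty-second notes: eighth = 4; dotted sixteenth note = 3; eighth = 4; quarter = 8; dotted eighth = 6; eighth note = 4; dotted sixteenth = 3.
Total: 4 + 3 + 4 + 8 + 6 + 4 + 3 = 32.
Remaining: 80 − 32 = 48 thirty-second notes, which is a dotted whole note.

dotted whole note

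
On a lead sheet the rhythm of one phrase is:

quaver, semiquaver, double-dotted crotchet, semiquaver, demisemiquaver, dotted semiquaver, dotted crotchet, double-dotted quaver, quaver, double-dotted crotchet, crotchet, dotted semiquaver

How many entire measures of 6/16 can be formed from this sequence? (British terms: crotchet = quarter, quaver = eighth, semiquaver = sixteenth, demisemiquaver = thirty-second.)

6

One bar of 6/16 = 12 thirty-second notes.
Working in thirty-second notes: quaver = 4; semiquaver = 2; double-dotted crotchet = 14; semiquaver = 2; demisemiquaver = 1; dotted semiquaver = 3; dotted crotchet = 12; double-dotted quaver = 7; quaver = 4; double-dotted crotchet = 14; crotchet = 8; dotted semiquaver = 3.
Altogether 4 + 2 + 14 + 2 + 1 + 3 + 12 + 7 + 4 + 14 + 8 + 3 = 74.
74 ÷ 12 = 6 complete bars with 2 left over.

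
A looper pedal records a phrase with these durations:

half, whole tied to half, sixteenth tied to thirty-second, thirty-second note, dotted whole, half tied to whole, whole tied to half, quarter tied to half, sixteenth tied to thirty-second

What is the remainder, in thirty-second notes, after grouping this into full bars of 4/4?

One bar of 4/4 = 32 thirty-second notes.
Each duration in thirty-second notes: half = 16; whole tied to half (whole + half) = 48; sixteenth tied to thirty-second (sixteenth + thirty-second) = 3; thirty-second note = 1; dotted whole = 48; half tied to whole (half + whole) = 48; whole tied to half (whole + half) = 48; quarter tied to half (quarter + half) = 24; sixteenth tied to thirty-second (sixteenth + thirty-second) = 3.
Altogether 16 + 48 + 3 + 1 + 48 + 48 + 48 + 24 + 3 = 239.
239 ÷ 32 = 7 complete bars with 15 thirty-second notes remaining.

15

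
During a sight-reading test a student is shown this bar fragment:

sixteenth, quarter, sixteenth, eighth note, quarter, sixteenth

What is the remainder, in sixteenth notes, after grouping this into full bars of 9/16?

4

One bar of 9/16 = 9 sixteenth notes.
Working in sixteenth notes: sixteenth = 1; quarter = 4; sixteenth = 1; eighth note = 2; quarter = 4; sixteenth = 1.
Sum: 1 + 4 + 1 + 2 + 4 + 1 = 13.
13 ÷ 9 = 1 complete bar with 4 sixteenth notes remaining.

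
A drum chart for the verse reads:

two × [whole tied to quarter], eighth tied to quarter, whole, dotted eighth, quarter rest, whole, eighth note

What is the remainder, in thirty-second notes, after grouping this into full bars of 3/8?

6

One bar of 3/8 = 6 sixteenth notes.
Express everything in sixteenth notes: whole tied to quarter (whole + quarter) = 20; whole tied to quarter (whole + quarter) = 20; eighth tied to quarter (eighth + quarter) = 6; whole = 16; dotted eighth = 3; quarter rest = 4; whole = 16; eighth note = 2.
Sum: 20 + 20 + 6 + 16 + 3 + 4 + 16 + 2 = 87.
87 ÷ 6 = 14 complete bars with 3 sixteenth notes remaining = 6 thirty-second notes.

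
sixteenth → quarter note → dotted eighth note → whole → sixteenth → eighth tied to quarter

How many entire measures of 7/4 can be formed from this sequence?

One bar of 7/4 = 28 sixteenth notes.
Working in sixteenth notes: sixteenth = 1; quarter note = 4; dotted eighth note = 3; whole = 16; sixteenth = 1; eighth tied to quarter (eighth + quarter) = 6.
Sum: 1 + 4 + 3 + 16 + 1 + 6 = 31.
31 ÷ 28 = 1 complete bar with 3 left over.

1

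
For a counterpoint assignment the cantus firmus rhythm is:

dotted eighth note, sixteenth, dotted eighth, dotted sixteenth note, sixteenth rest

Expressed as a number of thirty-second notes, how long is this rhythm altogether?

Each duration in thirty-second notes: dotted eighth note = 6; sixteenth = 2; dotted eighth = 6; dotted sixteenth note = 3; sixteenth rest = 2.
Altogether 6 + 2 + 6 + 3 + 2 = 19 thirty-second notes.

19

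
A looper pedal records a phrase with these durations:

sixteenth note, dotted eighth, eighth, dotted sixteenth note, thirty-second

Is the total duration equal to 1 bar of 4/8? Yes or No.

Yes

One bar of 4/8 = 16 thirty-second notes.
Working in thirty-second notes: sixteenth note = 2; dotted eighth = 6; eighth = 4; dotted sixteenth note = 3; thirty-second = 1.
Total: 2 + 6 + 4 + 3 + 1 = 16.
16 equals 16, so the answer is Yes.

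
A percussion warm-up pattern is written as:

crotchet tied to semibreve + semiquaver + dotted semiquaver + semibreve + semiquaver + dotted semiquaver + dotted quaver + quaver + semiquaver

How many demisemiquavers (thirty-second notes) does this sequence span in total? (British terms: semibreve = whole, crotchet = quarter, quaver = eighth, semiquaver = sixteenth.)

Express everything in thirty-second notes: crotchet tied to semibreve (crotchet + semibreve) = 40; semiquaver = 2; dotted semiquaver = 3; semibreve = 32; semiquaver = 2; dotted semiquaver = 3; dotted quaver = 6; quaver = 4; semiquaver = 2.
Total: 40 + 2 + 3 + 32 + 2 + 3 + 6 + 4 + 2 = 94 thirty-second notes.

94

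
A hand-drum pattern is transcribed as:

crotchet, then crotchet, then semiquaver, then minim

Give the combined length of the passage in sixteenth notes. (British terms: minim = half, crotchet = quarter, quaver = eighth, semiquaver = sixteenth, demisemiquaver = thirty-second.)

17

Each duration in sixteenth notes: crotchet = 4; crotchet = 4; semiquaver = 1; minim = 8.
Sum: 4 + 4 + 1 + 8 = 17 sixteenth notes.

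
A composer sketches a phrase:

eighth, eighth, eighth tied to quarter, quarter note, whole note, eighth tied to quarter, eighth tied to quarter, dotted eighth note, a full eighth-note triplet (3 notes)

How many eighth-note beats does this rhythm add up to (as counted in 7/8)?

One eighth-note beat = 2 sixteenth notes.
Each duration in sixteenth notes: eighth = 2; eighth = 2; eighth tied to quarter (eighth + quarter) = 6; quarter note = 4; whole note = 16; eighth tied to quarter (eighth + quarter) = 6; eighth tied to quarter (eighth + quarter) = 6; dotted eighth note = 3; a full eighth-note triplet (3 notes) (three triplet eighths span one quarter) = 4.
Altogether 2 + 2 + 6 + 4 + 16 + 6 + 6 + 3 + 4 = 49.
49 ÷ 2 = 24.5 beats.

24.5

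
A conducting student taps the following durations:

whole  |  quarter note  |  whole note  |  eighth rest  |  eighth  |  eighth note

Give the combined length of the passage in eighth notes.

21

In eighth notes: whole = 8; quarter note = 2; whole note = 8; eighth rest = 1; eighth = 1; eighth note = 1.
Sum: 8 + 2 + 8 + 1 + 1 + 1 = 21 eighth notes.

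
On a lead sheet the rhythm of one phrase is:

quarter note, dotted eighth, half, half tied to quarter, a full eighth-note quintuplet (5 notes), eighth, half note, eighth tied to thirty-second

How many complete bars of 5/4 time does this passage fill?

One bar of 5/4 = 40 thirty-second notes.
Each duration in thirty-second notes: quarter note = 8; dotted eighth = 6; half = 16; half tied to quarter (half + quarter) = 24; a full eighth-note quintuplet (5 notes) (five quintuplet eighths span one half) = 16; eighth = 4; half note = 16; eighth tied to thirty-second (eighth + thirty-second) = 5.
Adding: 8 + 6 + 16 + 24 + 16 + 4 + 16 + 5 = 95.
95 ÷ 40 = 2 complete bars with 15 left over.

2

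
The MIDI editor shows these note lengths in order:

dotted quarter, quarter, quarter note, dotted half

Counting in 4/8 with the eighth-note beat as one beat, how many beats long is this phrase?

13

One eighth-note beat = 2 sixteenth notes.
Convert each value to sixteenth notes: dotted quarter = 6; quarter = 4; quarter note = 4; dotted half = 12.
Total: 6 + 4 + 4 + 12 = 26.
26 ÷ 2 = 13 beats.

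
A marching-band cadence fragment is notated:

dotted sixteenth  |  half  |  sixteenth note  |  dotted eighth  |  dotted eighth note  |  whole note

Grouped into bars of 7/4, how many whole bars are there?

1

One bar of 7/4 = 56 thirty-second notes.
Each duration in thirty-second notes: dotted sixteenth = 3; half = 16; sixteenth note = 2; dotted eighth = 6; dotted eighth note = 6; whole note = 32.
Total: 3 + 16 + 2 + 6 + 6 + 32 = 65.
65 ÷ 56 = 1 complete bar with 9 left over.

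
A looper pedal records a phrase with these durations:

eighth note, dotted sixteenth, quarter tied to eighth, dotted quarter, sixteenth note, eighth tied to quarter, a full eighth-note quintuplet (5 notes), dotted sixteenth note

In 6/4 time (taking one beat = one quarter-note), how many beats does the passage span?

One quarter-note beat = 8 thirty-second notes.
Convert each value to thirty-second notes: eighth note = 4; dotted sixteenth = 3; quarter tied to eighth (quarter + eighth) = 12; dotted quarter = 12; sixteenth note = 2; eighth tied to quarter (eighth + quarter) = 12; a full eighth-note quintuplet (5 notes) (five quintuplet eighths span one half) = 16; dotted sixteenth note = 3.
Altogether 4 + 3 + 12 + 12 + 2 + 12 + 16 + 3 = 64.
64 ÷ 8 = 8 beats.

8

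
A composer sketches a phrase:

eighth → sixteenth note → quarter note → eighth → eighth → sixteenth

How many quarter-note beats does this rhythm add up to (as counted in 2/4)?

One quarter-note beat = 4 sixteenth notes.
Each duration in sixteenth notes: eighth = 2; sixteenth note = 1; quarter note = 4; eighth = 2; eighth = 2; sixteenth = 1.
Altogether 2 + 1 + 4 + 2 + 2 + 1 = 12.
12 ÷ 4 = 3 beats.

3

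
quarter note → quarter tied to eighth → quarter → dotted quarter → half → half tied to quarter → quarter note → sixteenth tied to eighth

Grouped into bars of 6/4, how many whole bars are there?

1

One bar of 6/4 = 24 sixteenth notes.
Working in sixteenth notes: quarter note = 4; quarter tied to eighth (quarter + eighth) = 6; quarter = 4; dotted quarter = 6; half = 8; half tied to quarter (half + quarter) = 12; quarter note = 4; sixteenth tied to eighth (sixteenth + eighth) = 3.
Altogether 4 + 6 + 4 + 6 + 8 + 12 + 4 + 3 = 47.
47 ÷ 24 = 1 complete bar with 23 left over.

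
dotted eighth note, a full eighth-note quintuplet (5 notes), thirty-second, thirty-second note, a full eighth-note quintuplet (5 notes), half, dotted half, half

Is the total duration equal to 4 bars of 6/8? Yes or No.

One bar of 6/8 = 24 thirty-second notes, so 4 bars = 96.
Each duration in thirty-second notes: dotted eighth note = 6; a full eighth-note quintuplet (5 notes) (five quintuplet eighths span one half) = 16; thirty-second = 1; thirty-second note = 1; a full eighth-note quintuplet (5 notes) (five quintuplet eighths span one half) = 16; half = 16; dotted half = 24; half = 16.
Sum: 6 + 16 + 1 + 1 + 16 + 16 + 24 + 16 = 96.
96 equals 96, so the answer is Yes.

Yes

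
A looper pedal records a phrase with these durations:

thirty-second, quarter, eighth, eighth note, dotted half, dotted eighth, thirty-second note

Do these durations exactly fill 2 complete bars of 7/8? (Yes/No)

One bar of 7/8 = 28 thirty-second notes, so 2 bars = 56.
Working in thirty-second notes: thirty-second = 1; quarter = 8; eighth = 4; eighth note = 4; dotted half = 24; dotted eighth = 6; thirty-second note = 1.
Sum: 1 + 8 + 4 + 4 + 24 + 6 + 1 = 48.
48 falls short of 56, so the answer is No.

No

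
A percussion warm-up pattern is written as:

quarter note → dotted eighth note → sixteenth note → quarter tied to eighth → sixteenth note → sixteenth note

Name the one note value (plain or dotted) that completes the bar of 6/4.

half note

The bar of 6/4 = 24 sixteenth notes.
Express everything in sixteenth notes: quarter note = 4; dotted eighth note = 3; sixteenth note = 1; quarter tied to eighth (quarter + eighth) = 6; sixteenth note = 1; sixteenth note = 1.
Altogether 4 + 3 + 1 + 6 + 1 + 1 = 16.
Remaining: 24 − 16 = 8 sixteenth notes, which is a half note.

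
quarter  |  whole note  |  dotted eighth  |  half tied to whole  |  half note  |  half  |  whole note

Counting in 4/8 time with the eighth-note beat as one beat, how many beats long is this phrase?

39.5

One eighth-note beat = 2 sixteenth notes.
Express everything in sixteenth notes: quarter = 4; whole note = 16; dotted eighth = 3; half tied to whole (half + whole) = 24; half note = 8; half = 8; whole note = 16.
Altogether 4 + 16 + 3 + 24 + 8 + 8 + 16 = 79.
79 ÷ 2 = 39.5 beats.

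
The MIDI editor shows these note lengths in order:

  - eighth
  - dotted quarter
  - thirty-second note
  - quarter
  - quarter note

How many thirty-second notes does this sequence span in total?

33

Express everything in thirty-second notes: eighth = 4; dotted quarter = 12; thirty-second note = 1; quarter = 8; quarter note = 8.
Adding: 4 + 12 + 1 + 8 + 8 = 33 thirty-second notes.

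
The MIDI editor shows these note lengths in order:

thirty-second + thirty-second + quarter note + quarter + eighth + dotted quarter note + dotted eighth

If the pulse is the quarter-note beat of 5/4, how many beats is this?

One quarter-note beat = 8 thirty-second notes.
Convert each value to thirty-second notes: thirty-second = 1; thirty-second = 1; quarter note = 8; quarter = 8; eighth = 4; dotted quarter note = 12; dotted eighth = 6.
Sum: 1 + 1 + 8 + 8 + 4 + 12 + 6 = 40.
40 ÷ 8 = 5 beats.

5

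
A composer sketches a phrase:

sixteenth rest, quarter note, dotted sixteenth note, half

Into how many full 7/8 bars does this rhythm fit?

One bar of 7/8 = 28 thirty-second notes.
Convert each value to thirty-second notes: sixteenth rest = 2; quarter note = 8; dotted sixteenth note = 3; half = 16.
Sum: 2 + 8 + 3 + 16 = 29.
29 ÷ 28 = 1 complete bar with 1 left over.

1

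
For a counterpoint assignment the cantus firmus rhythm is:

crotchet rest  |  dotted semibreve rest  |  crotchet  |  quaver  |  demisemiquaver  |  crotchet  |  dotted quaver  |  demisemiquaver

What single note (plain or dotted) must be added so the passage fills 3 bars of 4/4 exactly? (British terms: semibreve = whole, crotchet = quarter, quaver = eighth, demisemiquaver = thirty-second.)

dotted quarter note

3 bars of 4/4 = 96 thirty-second notes.
In thirty-second notes: crotchet rest = 8; dotted semibreve rest = 48; crotchet = 8; quaver = 4; demisemiquaver = 1; crotchet = 8; dotted quaver = 6; demisemiquaver = 1.
Sum: 8 + 48 + 8 + 4 + 1 + 8 + 6 + 1 = 84.
Remaining: 96 − 84 = 12 thirty-second notes, which is a dotted quarter note.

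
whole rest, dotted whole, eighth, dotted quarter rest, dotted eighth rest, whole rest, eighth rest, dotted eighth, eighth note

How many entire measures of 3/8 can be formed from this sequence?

One bar of 3/8 = 6 sixteenth notes.
Convert each value to sixteenth notes: whole rest = 16; dotted whole = 24; eighth = 2; dotted quarter rest = 6; dotted eighth rest = 3; whole rest = 16; eighth rest = 2; dotted eighth = 3; eighth note = 2.
Sum: 16 + 24 + 2 + 6 + 3 + 16 + 2 + 3 + 2 = 74.
74 ÷ 6 = 12 complete bars with 2 left over.

12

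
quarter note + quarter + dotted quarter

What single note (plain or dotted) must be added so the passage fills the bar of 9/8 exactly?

The bar of 9/8 = 9 eighth notes.
Each duration in eighth notes: quarter note = 2; quarter = 2; dotted quarter = 3.
Adding: 2 + 2 + 3 = 7.
Remaining: 9 − 7 = 2 eighth notes, which is a quarter note.

quarter note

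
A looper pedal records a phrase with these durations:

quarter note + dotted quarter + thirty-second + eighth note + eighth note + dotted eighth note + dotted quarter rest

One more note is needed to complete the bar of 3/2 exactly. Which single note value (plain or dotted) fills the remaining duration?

The bar of 3/2 = 48 thirty-second notes.
Working in thirty-second notes: quarter note = 8; dotted quarter = 12; thirty-second = 1; eighth note = 4; eighth note = 4; dotted eighth note = 6; dotted quarter rest = 12.
Altogether 8 + 12 + 1 + 4 + 4 + 6 + 12 = 47.
Remaining: 48 − 47 = 1 thirty-second note, which is a thirty-second note.

thirty-second note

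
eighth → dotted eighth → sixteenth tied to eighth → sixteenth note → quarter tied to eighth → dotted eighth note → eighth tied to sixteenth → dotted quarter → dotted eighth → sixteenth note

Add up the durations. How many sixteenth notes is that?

31

Convert each value to sixteenth notes: eighth = 2; dotted eighth = 3; sixteenth tied to eighth (sixteenth + eighth) = 3; sixteenth note = 1; quarter tied to eighth (quarter + eighth) = 6; dotted eighth note = 3; eighth tied to sixteenth (eighth + sixteenth) = 3; dotted quarter = 6; dotted eighth = 3; sixteenth note = 1.
Total: 2 + 3 + 3 + 1 + 6 + 3 + 3 + 6 + 3 + 1 = 31 sixteenth notes.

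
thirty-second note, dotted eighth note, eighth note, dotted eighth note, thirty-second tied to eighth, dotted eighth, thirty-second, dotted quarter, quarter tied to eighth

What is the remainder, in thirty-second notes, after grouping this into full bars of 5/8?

One bar of 5/8 = 20 thirty-second notes.
Express everything in thirty-second notes: thirty-second note = 1; dotted eighth note = 6; eighth note = 4; dotted eighth note = 6; thirty-second tied to eighth (thirty-second + eighth) = 5; dotted eighth = 6; thirty-second = 1; dotted quarter = 12; quarter tied to eighth (quarter + eighth) = 12.
Sum: 1 + 6 + 4 + 6 + 5 + 6 + 1 + 12 + 12 = 53.
53 ÷ 20 = 2 complete bars with 13 thirty-second notes remaining.

13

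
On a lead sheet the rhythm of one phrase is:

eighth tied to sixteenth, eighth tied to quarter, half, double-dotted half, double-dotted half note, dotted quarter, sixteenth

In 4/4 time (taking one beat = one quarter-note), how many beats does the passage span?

13

One quarter-note beat = 4 sixteenth notes.
Express everything in sixteenth notes: eighth tied to sixteenth (eighth + sixteenth) = 3; eighth tied to quarter (eighth + quarter) = 6; half = 8; double-dotted half = 14; double-dotted half note = 14; dotted quarter = 6; sixteenth = 1.
Total: 3 + 6 + 8 + 14 + 14 + 6 + 1 = 52.
52 ÷ 4 = 13 beats.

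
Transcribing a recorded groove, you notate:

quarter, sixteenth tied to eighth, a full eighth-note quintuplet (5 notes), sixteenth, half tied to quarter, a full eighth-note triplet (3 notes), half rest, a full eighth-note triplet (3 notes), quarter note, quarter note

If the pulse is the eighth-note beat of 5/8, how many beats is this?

26

One eighth-note beat = 2 sixteenth notes.
Each duration in sixteenth notes: quarter = 4; sixteenth tied to eighth (sixteenth + eighth) = 3; a full eighth-note quintuplet (5 notes) (five quintuplet eighths span one half) = 8; sixteenth = 1; half tied to quarter (half + quarter) = 12; a full eighth-note triplet (3 notes) (three triplet eighths span one quarter) = 4; half rest = 8; a full eighth-note triplet (3 notes) (three triplet eighths span one quarter) = 4; quarter note = 4; quarter note = 4.
Sum: 4 + 3 + 8 + 1 + 12 + 4 + 8 + 4 + 4 + 4 = 52.
52 ÷ 2 = 26 beats.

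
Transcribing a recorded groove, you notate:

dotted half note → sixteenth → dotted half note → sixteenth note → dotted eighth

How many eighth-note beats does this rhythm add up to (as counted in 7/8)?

14.5

One eighth-note beat = 2 sixteenth notes.
Working in sixteenth notes: dotted half note = 12; sixteenth = 1; dotted half note = 12; sixteenth note = 1; dotted eighth = 3.
Adding: 12 + 1 + 12 + 1 + 3 = 29.
29 ÷ 2 = 14.5 beats.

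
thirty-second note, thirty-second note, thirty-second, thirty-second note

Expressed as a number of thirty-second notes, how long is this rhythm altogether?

Working in thirty-second notes: thirty-second note = 1; thirty-second note = 1; thirty-second = 1; thirty-second note = 1.
Total: 1 + 1 + 1 + 1 = 4 thirty-second notes.

4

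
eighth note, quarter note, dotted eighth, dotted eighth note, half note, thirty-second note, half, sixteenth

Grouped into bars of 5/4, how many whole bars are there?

One bar of 5/4 = 40 thirty-second notes.
Express everything in thirty-second notes: eighth note = 4; quarter note = 8; dotted eighth = 6; dotted eighth note = 6; half note = 16; thirty-second note = 1; half = 16; sixteenth = 2.
Total: 4 + 8 + 6 + 6 + 16 + 1 + 16 + 2 = 59.
59 ÷ 40 = 1 complete bar with 19 left over.

1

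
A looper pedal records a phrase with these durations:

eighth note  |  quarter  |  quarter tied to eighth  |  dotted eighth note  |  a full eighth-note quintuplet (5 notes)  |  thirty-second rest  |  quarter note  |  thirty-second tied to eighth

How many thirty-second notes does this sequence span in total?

Working in thirty-second notes: eighth note = 4; quarter = 8; quarter tied to eighth (quarter + eighth) = 12; dotted eighth note = 6; a full eighth-note quintuplet (5 notes) (five quintuplet eighths span one half) = 16; thirty-second rest = 1; quarter note = 8; thirty-second tied to eighth (thirty-second + eighth) = 5.
Adding: 4 + 8 + 12 + 6 + 16 + 1 + 8 + 5 = 60 thirty-second notes.

60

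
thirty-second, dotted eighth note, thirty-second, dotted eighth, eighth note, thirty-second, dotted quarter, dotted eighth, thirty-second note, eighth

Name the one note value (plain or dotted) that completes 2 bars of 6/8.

dotted eighth note

2 bars of 6/8 = 48 thirty-second notes.
In thirty-second notes: thirty-second = 1; dotted eighth note = 6; thirty-second = 1; dotted eighth = 6; eighth note = 4; thirty-second = 1; dotted quarter = 12; dotted eighth = 6; thirty-second note = 1; eighth = 4.
Altogether 1 + 6 + 1 + 6 + 4 + 1 + 12 + 6 + 1 + 4 = 42.
Remaining: 48 − 42 = 6 thirty-second notes, which is a dotted eighth note.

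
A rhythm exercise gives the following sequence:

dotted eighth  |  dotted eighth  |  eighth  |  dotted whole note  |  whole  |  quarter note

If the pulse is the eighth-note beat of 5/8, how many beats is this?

26

One eighth-note beat = 2 sixteenth notes.
Each duration in sixteenth notes: dotted eighth = 3; dotted eighth = 3; eighth = 2; dotted whole note = 24; whole = 16; quarter note = 4.
Total: 3 + 3 + 2 + 24 + 16 + 4 = 52.
52 ÷ 2 = 26 beats.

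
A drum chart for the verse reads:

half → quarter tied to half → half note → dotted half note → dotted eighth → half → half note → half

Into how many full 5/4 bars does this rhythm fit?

One bar of 5/4 = 20 sixteenth notes.
Express everything in sixteenth notes: half = 8; quarter tied to half (quarter + half) = 12; half note = 8; dotted half note = 12; dotted eighth = 3; half = 8; half note = 8; half = 8.
Adding: 8 + 12 + 8 + 12 + 3 + 8 + 8 + 8 = 67.
67 ÷ 20 = 3 complete bars with 7 left over.

3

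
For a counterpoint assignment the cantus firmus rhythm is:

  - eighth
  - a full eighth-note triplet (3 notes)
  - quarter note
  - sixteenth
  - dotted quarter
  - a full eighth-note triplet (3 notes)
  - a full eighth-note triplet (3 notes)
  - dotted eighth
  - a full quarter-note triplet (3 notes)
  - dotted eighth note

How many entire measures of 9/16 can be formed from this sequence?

One bar of 9/16 = 9 sixteenth notes.
Working in sixteenth notes: eighth = 2; a full eighth-note triplet (3 notes) (three triplet eighths span one quarter) = 4; quarter note = 4; sixteenth = 1; dotted quarter = 6; a full eighth-note triplet (3 notes) (three triplet eighths span one quarter) = 4; a full eighth-note triplet (3 notes) (three triplet eighths span one quarter) = 4; dotted eighth = 3; a full quarter-note triplet (3 notes) (three triplet quarters span one half) = 8; dotted eighth note = 3.
Total: 2 + 4 + 4 + 1 + 6 + 4 + 4 + 3 + 8 + 3 = 39.
39 ÷ 9 = 4 complete bars with 3 left over.

4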